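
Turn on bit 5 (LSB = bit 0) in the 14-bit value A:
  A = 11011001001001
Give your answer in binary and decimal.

Mask = 1 << 5 = 00000000100000
Bit 5 of A is 0, so OR-ing with the mask flips it to 1.
  11011001001001
| 00000000100000
----------------
  11011001101001

Answer: 11011001101001 (13929)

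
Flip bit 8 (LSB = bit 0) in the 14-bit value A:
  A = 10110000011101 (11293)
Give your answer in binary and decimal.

Mask = 1 << 8 = 00000100000000
Bit 8 of A is 0; XOR with the mask flips it to 1.
  10110000011101
^ 00000100000000
----------------
  10110100011101

Answer: 10110100011101 (11549)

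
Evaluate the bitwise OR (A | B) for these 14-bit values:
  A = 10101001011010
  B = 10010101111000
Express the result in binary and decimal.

Apply | to each column (1 where either bit is 1):
  10101001011010
| 10010101111000
----------------
  10111101111010

Answer: 10111101111010 (12154)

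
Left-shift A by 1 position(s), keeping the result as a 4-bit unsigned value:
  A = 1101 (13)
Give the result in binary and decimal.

Shift left by 1: drop the top 1 bit(s), append 1 zero(s) on the right.
  1101  ->  discard [1], keep [101], append 0
= 1010

Answer: 1010 (10)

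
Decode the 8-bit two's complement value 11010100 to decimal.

MSB is 1, so the value is negative. Find the magnitude:
1. Invert bits:  00101011
2. Add 1:        00101100  = 44
3. Apply sign:   -44

Answer: -44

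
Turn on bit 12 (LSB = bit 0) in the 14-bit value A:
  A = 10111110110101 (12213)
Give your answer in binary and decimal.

Mask = 1 << 12 = 01000000000000
Bit 12 of A is 0, so OR-ing with the mask flips it to 1.
  10111110110101
| 01000000000000
----------------
  11111110110101

Answer: 11111110110101 (16309)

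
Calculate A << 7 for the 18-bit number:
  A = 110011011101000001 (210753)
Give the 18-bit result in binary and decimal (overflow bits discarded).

Shift left by 7: drop the top 7 bit(s), append 7 zero(s) on the right.
  110011011101000001  ->  discard [1100110], keep [11101000001], append 0000000
= 111010000010000000

Answer: 111010000010000000 (237696)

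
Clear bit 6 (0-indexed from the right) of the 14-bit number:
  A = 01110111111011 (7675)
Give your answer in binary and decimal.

Mask = ~(1 << 6) = 11111110111111
Bit 6 of A is 1, so AND-ing with the mask clears it to 0.
  01110111111011
& 11111110111111
----------------
  01110110111011

Answer: 01110110111011 (7611)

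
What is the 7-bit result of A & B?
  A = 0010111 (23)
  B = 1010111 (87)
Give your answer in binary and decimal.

Apply & to each column (1 only where both bits are 1):
  0010111
& 1010111
---------
  0010111

Answer: 0010111 (23)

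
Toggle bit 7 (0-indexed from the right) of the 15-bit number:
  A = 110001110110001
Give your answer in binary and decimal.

Mask = 1 << 7 = 000000010000000
Bit 7 of A is 1; XOR with the mask flips it to 0.
  110001110110001
^ 000000010000000
-----------------
  110001100110001

Answer: 110001100110001 (25393)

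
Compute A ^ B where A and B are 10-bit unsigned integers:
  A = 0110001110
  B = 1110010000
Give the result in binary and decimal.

Apply ^ to each column (1 where bits differ):
  0110001110
^ 1110010000
------------
  1000011110

Answer: 1000011110 (542)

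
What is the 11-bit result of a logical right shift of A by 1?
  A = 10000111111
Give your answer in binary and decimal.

Logical shift right by 1: drop the bottom 1 bit(s), prepend 1 zero(s) on the left.
  10000111111  ->  keep [1000011111], discard [1], prepend 0
= 01000011111

Answer: 01000011111 (543)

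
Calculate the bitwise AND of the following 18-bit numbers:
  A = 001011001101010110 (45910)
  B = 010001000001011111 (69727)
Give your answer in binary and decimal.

Apply & to each column (1 only where both bits are 1):
  001011001101010110
& 010001000001011111
--------------------
  000001000001010110

Answer: 000001000001010110 (4182)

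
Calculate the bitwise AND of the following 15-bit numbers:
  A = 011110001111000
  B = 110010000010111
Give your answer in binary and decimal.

Apply & to each column (1 only where both bits are 1):
  011110001111000
& 110010000010111
-----------------
  010010000010000

Answer: 010010000010000 (9232)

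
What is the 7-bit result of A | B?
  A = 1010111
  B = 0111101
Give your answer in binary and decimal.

Apply | to each column (1 where either bit is 1):
  1010111
| 0111101
---------
  1111111

Answer: 1111111 (127)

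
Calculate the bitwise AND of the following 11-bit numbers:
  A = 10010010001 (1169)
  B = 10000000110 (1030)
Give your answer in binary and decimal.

Apply & to each column (1 only where both bits are 1):
  10010010001
& 10000000110
-------------
  10000000000

Answer: 10000000000 (1024)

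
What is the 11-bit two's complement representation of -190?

1. Binary of +190:  00010111110
2. Invert bits:     11101000001
3. Add 1:           11101000010

Answer: 11101000010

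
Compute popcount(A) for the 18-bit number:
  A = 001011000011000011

001011000011000011
1-bits at positions (from bit 0 = LSB): 0, 1, 6, 7, 12, 13, 15
Count = 7

Answer: 7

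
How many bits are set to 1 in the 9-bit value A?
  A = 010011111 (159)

010011111
1-bits at positions (from bit 0 = LSB): 0, 1, 2, 3, 4, 7
Count = 6

Answer: 6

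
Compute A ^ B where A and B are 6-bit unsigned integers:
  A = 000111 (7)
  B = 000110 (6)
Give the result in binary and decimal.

Apply ^ to each column (1 where bits differ):
  000111
^ 000110
--------
  000001

Answer: 000001 (1)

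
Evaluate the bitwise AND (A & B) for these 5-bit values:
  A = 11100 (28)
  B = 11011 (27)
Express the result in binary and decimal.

Apply & to each column (1 only where both bits are 1):
  11100
& 11011
-------
  11000

Answer: 11000 (24)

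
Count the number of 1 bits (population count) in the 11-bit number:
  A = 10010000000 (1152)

10010000000
1-bits at positions (from bit 0 = LSB): 7, 10
Count = 2

Answer: 2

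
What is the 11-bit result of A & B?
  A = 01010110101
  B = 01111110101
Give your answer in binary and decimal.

Apply & to each column (1 only where both bits are 1):
  01010110101
& 01111110101
-------------
  01010110101

Answer: 01010110101 (693)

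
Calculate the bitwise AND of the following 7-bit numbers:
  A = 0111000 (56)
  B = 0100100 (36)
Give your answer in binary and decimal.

Apply & to each column (1 only where both bits are 1):
  0111000
& 0100100
---------
  0100000

Answer: 0100000 (32)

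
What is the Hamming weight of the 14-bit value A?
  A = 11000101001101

11000101001101
1-bits at positions (from bit 0 = LSB): 0, 2, 3, 6, 8, 12, 13
Count = 7

Answer: 7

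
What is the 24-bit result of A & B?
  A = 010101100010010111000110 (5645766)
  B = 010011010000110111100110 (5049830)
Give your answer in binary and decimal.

Apply & to each column (1 only where both bits are 1):
  010101100010010111000110
& 010011010000110111100110
--------------------------
  010001000000010111000110

Answer: 010001000000010111000110 (4457926)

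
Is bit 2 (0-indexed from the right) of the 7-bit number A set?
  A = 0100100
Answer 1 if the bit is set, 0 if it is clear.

Bit 2 is the 3rd from the right.
  0100100
      ^
That bit is 1.

Answer: 1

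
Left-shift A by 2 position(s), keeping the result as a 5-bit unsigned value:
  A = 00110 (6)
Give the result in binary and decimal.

Shift left by 2: drop the top 2 bit(s), append 2 zero(s) on the right.
  00110  ->  discard [00], keep [110], append 00
= 11000

Answer: 11000 (24)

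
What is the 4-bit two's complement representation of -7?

1. Binary of +7:  0111
2. Invert bits:     1000
3. Add 1:           1001

Answer: 1001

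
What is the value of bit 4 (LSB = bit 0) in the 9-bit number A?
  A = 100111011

Bit 4 is the 5th from the right.
  100111011
      ^
That bit is 1.

Answer: 1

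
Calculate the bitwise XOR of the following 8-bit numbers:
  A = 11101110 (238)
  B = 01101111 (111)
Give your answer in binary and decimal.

Apply ^ to each column (1 where bits differ):
  11101110
^ 01101111
----------
  10000001

Answer: 10000001 (129)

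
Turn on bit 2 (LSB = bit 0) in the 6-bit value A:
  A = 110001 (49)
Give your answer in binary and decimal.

Mask = 1 << 2 = 000100
Bit 2 of A is 0, so OR-ing with the mask flips it to 1.
  110001
| 000100
--------
  110101

Answer: 110101 (53)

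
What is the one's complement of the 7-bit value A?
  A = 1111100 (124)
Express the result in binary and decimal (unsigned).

Flip each bit (0->1, 1->0):
  1111100
  0000011

Answer: 0000011 (3)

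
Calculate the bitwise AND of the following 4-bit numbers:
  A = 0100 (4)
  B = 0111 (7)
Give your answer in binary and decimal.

Apply & to each column (1 only where both bits are 1):
  0100
& 0111
------
  0100

Answer: 0100 (4)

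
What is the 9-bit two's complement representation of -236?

1. Binary of +236:  011101100
2. Invert bits:     100010011
3. Add 1:           100010100

Answer: 100010100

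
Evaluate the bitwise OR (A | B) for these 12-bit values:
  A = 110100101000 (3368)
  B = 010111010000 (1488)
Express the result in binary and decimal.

Apply | to each column (1 where either bit is 1):
  110100101000
| 010111010000
--------------
  110111111000

Answer: 110111111000 (3576)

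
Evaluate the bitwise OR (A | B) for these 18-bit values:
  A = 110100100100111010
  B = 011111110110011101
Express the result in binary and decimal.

Apply | to each column (1 where either bit is 1):
  110100100100111010
| 011111110110011101
--------------------
  111111110110111111

Answer: 111111110110111111 (261567)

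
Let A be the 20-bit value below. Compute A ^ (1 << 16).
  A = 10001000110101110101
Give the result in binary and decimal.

Mask = 1 << 16 = 00010000000000000000
Bit 16 of A is 0; XOR with the mask flips it to 1.
  10001000110101110101
^ 00010000000000000000
----------------------
  10011000110101110101

Answer: 10011000110101110101 (626037)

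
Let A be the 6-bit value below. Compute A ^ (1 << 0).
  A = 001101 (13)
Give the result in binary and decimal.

Mask = 1 << 0 = 000001
Bit 0 of A is 1; XOR with the mask flips it to 0.
  001101
^ 000001
--------
  001100

Answer: 001100 (12)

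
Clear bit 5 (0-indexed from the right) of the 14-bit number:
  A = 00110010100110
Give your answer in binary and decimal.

Mask = ~(1 << 5) = 11111111011111
Bit 5 of A is 1, so AND-ing with the mask clears it to 0.
  00110010100110
& 11111111011111
----------------
  00110010000110

Answer: 00110010000110 (3206)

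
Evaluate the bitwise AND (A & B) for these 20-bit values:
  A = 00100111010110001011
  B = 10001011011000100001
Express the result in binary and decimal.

Apply & to each column (1 only where both bits are 1):
  00100111010110001011
& 10001011011000100001
----------------------
  00000011010000000001

Answer: 00000011010000000001 (13313)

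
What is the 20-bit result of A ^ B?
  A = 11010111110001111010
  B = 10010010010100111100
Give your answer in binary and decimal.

Apply ^ to each column (1 where bits differ):
  11010111110001111010
^ 10010010010100111100
----------------------
  01000101100101000110

Answer: 01000101100101000110 (284998)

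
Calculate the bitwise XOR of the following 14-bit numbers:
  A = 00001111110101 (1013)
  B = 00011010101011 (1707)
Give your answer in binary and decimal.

Apply ^ to each column (1 where bits differ):
  00001111110101
^ 00011010101011
----------------
  00010101011110

Answer: 00010101011110 (1374)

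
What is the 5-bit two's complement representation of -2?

1. Binary of +2:  00010
2. Invert bits:     11101
3. Add 1:           11110

Answer: 11110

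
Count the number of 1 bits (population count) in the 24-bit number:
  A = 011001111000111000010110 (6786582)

011001111000111000010110
1-bits at positions (from bit 0 = LSB): 1, 2, 4, 9, 10, 11, 15, 16, 17, 18, 21, 22
Count = 12

Answer: 12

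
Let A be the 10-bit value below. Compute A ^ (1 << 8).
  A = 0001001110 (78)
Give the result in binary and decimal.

Mask = 1 << 8 = 0100000000
Bit 8 of A is 0; XOR with the mask flips it to 1.
  0001001110
^ 0100000000
------------
  0101001110

Answer: 0101001110 (334)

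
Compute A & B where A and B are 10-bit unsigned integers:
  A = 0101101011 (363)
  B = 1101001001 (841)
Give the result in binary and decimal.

Apply & to each column (1 only where both bits are 1):
  0101101011
& 1101001001
------------
  0101001001

Answer: 0101001001 (329)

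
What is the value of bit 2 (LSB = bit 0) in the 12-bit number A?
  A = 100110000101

Bit 2 is the 3rd from the right.
  100110000101
           ^
That bit is 1.

Answer: 1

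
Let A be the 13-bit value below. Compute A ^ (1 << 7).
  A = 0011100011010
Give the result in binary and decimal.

Mask = 1 << 7 = 0000010000000
Bit 7 of A is 0; XOR with the mask flips it to 1.
  0011100011010
^ 0000010000000
---------------
  0011110011010

Answer: 0011110011010 (1946)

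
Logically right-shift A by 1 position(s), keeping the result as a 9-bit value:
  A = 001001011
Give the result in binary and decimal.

Logical shift right by 1: drop the bottom 1 bit(s), prepend 1 zero(s) on the left.
  001001011  ->  keep [00100101], discard [1], prepend 0
= 000100101

Answer: 000100101 (37)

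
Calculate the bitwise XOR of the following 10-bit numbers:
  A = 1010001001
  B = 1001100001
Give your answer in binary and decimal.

Apply ^ to each column (1 where bits differ):
  1010001001
^ 1001100001
------------
  0011101000

Answer: 0011101000 (232)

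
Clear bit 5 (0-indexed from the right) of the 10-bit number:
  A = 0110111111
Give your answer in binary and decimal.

Mask = ~(1 << 5) = 1111011111
Bit 5 of A is 1, so AND-ing with the mask clears it to 0.
  0110111111
& 1111011111
------------
  0110011111

Answer: 0110011111 (415)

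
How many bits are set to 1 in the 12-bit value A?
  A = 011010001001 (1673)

011010001001
1-bits at positions (from bit 0 = LSB): 0, 3, 7, 9, 10
Count = 5

Answer: 5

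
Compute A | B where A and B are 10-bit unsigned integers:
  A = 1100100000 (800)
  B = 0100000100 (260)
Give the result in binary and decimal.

Apply | to each column (1 where either bit is 1):
  1100100000
| 0100000100
------------
  1100100100

Answer: 1100100100 (804)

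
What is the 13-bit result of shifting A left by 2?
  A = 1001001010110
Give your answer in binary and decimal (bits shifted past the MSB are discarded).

Shift left by 2: drop the top 2 bit(s), append 2 zero(s) on the right.
  1001001010110  ->  discard [10], keep [01001010110], append 00
= 0100101011000

Answer: 0100101011000 (2392)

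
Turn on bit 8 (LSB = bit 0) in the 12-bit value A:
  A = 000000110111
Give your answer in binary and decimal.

Mask = 1 << 8 = 000100000000
Bit 8 of A is 0, so OR-ing with the mask flips it to 1.
  000000110111
| 000100000000
--------------
  000100110111

Answer: 000100110111 (311)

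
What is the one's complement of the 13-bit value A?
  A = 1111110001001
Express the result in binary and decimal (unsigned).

Flip each bit (0->1, 1->0):
  1111110001001
  0000001110110

Answer: 0000001110110 (118)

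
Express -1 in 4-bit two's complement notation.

1. Binary of +1:  0001
2. Invert bits:     1110
3. Add 1:           1111

Answer: 1111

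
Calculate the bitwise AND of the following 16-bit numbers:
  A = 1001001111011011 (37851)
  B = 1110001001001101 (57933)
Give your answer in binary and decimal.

Apply & to each column (1 only where both bits are 1):
  1001001111011011
& 1110001001001101
------------------
  1000001001001001

Answer: 1000001001001001 (33353)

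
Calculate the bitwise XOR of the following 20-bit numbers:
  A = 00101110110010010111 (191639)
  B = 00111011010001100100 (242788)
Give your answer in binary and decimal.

Apply ^ to each column (1 where bits differ):
  00101110110010010111
^ 00111011010001100100
----------------------
  00010101100011110011

Answer: 00010101100011110011 (88307)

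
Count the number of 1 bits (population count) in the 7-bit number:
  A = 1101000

1101000
1-bits at positions (from bit 0 = LSB): 3, 5, 6
Count = 3

Answer: 3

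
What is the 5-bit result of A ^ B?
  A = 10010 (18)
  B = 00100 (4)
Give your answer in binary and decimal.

Apply ^ to each column (1 where bits differ):
  10010
^ 00100
-------
  10110

Answer: 10110 (22)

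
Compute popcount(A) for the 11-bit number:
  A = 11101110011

11101110011
1-bits at positions (from bit 0 = LSB): 0, 1, 4, 5, 6, 8, 9, 10
Count = 8

Answer: 8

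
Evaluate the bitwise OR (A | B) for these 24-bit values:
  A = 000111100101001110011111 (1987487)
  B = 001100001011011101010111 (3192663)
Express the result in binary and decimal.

Apply | to each column (1 where either bit is 1):
  000111100101001110011111
| 001100001011011101010111
--------------------------
  001111101111011111011111

Answer: 001111101111011111011111 (4126687)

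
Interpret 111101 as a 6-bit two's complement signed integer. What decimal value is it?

MSB is 1, so the value is negative. Find the magnitude:
1. Invert bits:  000010
2. Add 1:        000011  = 3
3. Apply sign:   -3

Answer: -3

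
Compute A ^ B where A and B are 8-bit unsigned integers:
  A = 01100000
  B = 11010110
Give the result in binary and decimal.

Apply ^ to each column (1 where bits differ):
  01100000
^ 11010110
----------
  10110110

Answer: 10110110 (182)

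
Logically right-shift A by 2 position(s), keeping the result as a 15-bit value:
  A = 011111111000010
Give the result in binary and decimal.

Logical shift right by 2: drop the bottom 2 bit(s), prepend 2 zero(s) on the left.
  011111111000010  ->  keep [0111111110000], discard [10], prepend 00
= 000111111110000

Answer: 000111111110000 (4080)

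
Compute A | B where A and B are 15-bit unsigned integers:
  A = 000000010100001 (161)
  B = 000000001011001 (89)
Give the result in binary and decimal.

Apply | to each column (1 where either bit is 1):
  000000010100001
| 000000001011001
-----------------
  000000011111001

Answer: 000000011111001 (249)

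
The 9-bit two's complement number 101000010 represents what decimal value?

MSB is 1, so the value is negative. Find the magnitude:
1. Invert bits:  010111101
2. Add 1:        010111110  = 190
3. Apply sign:   -190

Answer: -190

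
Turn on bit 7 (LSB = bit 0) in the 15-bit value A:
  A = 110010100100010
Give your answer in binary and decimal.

Mask = 1 << 7 = 000000010000000
Bit 7 of A is 0, so OR-ing with the mask flips it to 1.
  110010100100010
| 000000010000000
-----------------
  110010110100010

Answer: 110010110100010 (26018)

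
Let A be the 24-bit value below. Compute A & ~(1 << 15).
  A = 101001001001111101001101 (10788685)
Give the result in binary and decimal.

Mask = ~(1 << 15) = 111111110111111111111111
Bit 15 of A is 1, so AND-ing with the mask clears it to 0.
  101001001001111101001101
& 111111110111111111111111
--------------------------
  101001000001111101001101

Answer: 101001000001111101001101 (10755917)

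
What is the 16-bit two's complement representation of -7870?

1. Binary of +7870:  0001111010111110
2. Invert bits:     1110000101000001
3. Add 1:           1110000101000010

Answer: 1110000101000010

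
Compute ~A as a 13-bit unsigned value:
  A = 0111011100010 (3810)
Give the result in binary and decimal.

Flip each bit (0->1, 1->0):
  0111011100010
  1000100011101

Answer: 1000100011101 (4381)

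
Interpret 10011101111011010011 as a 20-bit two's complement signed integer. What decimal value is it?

MSB is 1, so the value is negative. Find the magnitude:
1. Invert bits:  01100010000100101100
2. Add 1:        01100010000100101101  = 401709
3. Apply sign:   -401709

Answer: -401709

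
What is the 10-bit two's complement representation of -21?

1. Binary of +21:  0000010101
2. Invert bits:     1111101010
3. Add 1:           1111101011

Answer: 1111101011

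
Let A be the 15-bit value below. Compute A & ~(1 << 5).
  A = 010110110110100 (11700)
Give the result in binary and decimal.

Mask = ~(1 << 5) = 111111111011111
Bit 5 of A is 1, so AND-ing with the mask clears it to 0.
  010110110110100
& 111111111011111
-----------------
  010110110010100

Answer: 010110110010100 (11668)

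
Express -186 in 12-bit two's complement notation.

1. Binary of +186:  000010111010
2. Invert bits:     111101000101
3. Add 1:           111101000110

Answer: 111101000110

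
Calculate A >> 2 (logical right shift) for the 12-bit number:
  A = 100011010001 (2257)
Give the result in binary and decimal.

Logical shift right by 2: drop the bottom 2 bit(s), prepend 2 zero(s) on the left.
  100011010001  ->  keep [1000110100], discard [01], prepend 00
= 001000110100

Answer: 001000110100 (564)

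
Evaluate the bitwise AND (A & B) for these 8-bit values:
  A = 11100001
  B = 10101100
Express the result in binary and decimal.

Apply & to each column (1 only where both bits are 1):
  11100001
& 10101100
----------
  10100000

Answer: 10100000 (160)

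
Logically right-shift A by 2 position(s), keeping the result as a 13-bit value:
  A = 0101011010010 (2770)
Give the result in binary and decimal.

Logical shift right by 2: drop the bottom 2 bit(s), prepend 2 zero(s) on the left.
  0101011010010  ->  keep [01010110100], discard [10], prepend 00
= 0001010110100

Answer: 0001010110100 (692)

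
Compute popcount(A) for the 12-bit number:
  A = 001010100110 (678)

001010100110
1-bits at positions (from bit 0 = LSB): 1, 2, 5, 7, 9
Count = 5

Answer: 5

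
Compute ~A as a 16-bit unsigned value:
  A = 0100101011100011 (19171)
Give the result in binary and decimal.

Flip each bit (0->1, 1->0):
  0100101011100011
  1011010100011100

Answer: 1011010100011100 (46364)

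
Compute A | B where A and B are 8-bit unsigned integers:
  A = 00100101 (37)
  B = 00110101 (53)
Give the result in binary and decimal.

Apply | to each column (1 where either bit is 1):
  00100101
| 00110101
----------
  00110101

Answer: 00110101 (53)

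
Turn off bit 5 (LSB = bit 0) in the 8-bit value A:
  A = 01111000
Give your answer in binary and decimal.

Mask = ~(1 << 5) = 11011111
Bit 5 of A is 1, so AND-ing with the mask clears it to 0.
  01111000
& 11011111
----------
  01011000

Answer: 01011000 (88)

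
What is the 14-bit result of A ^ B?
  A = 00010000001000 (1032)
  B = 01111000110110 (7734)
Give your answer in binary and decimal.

Apply ^ to each column (1 where bits differ):
  00010000001000
^ 01111000110110
----------------
  01101000111110

Answer: 01101000111110 (6718)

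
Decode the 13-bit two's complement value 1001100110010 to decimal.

MSB is 1, so the value is negative. Find the magnitude:
1. Invert bits:  0110011001101
2. Add 1:        0110011001110  = 3278
3. Apply sign:   -3278

Answer: -3278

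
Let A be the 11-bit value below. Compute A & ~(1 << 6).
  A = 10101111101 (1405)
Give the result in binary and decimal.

Mask = ~(1 << 6) = 11110111111
Bit 6 of A is 1, so AND-ing with the mask clears it to 0.
  10101111101
& 11110111111
-------------
  10100111101

Answer: 10100111101 (1341)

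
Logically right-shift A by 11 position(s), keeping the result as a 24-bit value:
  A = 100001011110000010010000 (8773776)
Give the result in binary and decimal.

Logical shift right by 11: drop the bottom 11 bit(s), prepend 11 zero(s) on the left.
  100001011110000010010000  ->  keep [1000010111100], discard [00010010000], prepend 00000000000
= 000000000001000010111100

Answer: 000000000001000010111100 (4284)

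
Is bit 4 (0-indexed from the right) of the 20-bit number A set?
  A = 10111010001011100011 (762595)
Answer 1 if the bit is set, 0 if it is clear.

Bit 4 is the 5th from the right.
  10111010001011100011
                 ^
That bit is 0.

Answer: 0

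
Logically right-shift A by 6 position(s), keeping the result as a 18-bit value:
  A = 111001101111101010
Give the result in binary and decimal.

Logical shift right by 6: drop the bottom 6 bit(s), prepend 6 zero(s) on the left.
  111001101111101010  ->  keep [111001101111], discard [101010], prepend 000000
= 000000111001101111

Answer: 000000111001101111 (3695)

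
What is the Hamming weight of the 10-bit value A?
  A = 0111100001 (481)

0111100001
1-bits at positions (from bit 0 = LSB): 0, 5, 6, 7, 8
Count = 5

Answer: 5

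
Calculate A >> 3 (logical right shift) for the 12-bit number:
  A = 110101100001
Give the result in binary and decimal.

Logical shift right by 3: drop the bottom 3 bit(s), prepend 3 zero(s) on the left.
  110101100001  ->  keep [110101100], discard [001], prepend 000
= 000110101100

Answer: 000110101100 (428)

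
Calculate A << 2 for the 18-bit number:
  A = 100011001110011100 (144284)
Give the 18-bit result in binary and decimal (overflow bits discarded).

Shift left by 2: drop the top 2 bit(s), append 2 zero(s) on the right.
  100011001110011100  ->  discard [10], keep [0011001110011100], append 00
= 001100111001110000

Answer: 001100111001110000 (52848)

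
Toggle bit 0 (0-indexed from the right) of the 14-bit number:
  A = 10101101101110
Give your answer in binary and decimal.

Mask = 1 << 0 = 00000000000001
Bit 0 of A is 0; XOR with the mask flips it to 1.
  10101101101110
^ 00000000000001
----------------
  10101101101111

Answer: 10101101101111 (11119)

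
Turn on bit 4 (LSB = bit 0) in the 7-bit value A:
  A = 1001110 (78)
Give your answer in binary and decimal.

Mask = 1 << 4 = 0010000
Bit 4 of A is 0, so OR-ing with the mask flips it to 1.
  1001110
| 0010000
---------
  1011110

Answer: 1011110 (94)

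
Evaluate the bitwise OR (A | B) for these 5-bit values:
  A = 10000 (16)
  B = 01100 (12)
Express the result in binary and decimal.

Apply | to each column (1 where either bit is 1):
  10000
| 01100
-------
  11100

Answer: 11100 (28)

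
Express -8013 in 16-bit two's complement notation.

1. Binary of +8013:  0001111101001101
2. Invert bits:     1110000010110010
3. Add 1:           1110000010110011

Answer: 1110000010110011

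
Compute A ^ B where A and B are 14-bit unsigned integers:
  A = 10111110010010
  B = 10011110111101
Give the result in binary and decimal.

Apply ^ to each column (1 where bits differ):
  10111110010010
^ 10011110111101
----------------
  00100000101111

Answer: 00100000101111 (2095)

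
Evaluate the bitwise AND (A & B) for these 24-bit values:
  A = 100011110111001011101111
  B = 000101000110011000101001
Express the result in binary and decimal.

Apply & to each column (1 only where both bits are 1):
  100011110111001011101111
& 000101000110011000101001
--------------------------
  000001000110001000101001

Answer: 000001000110001000101001 (287273)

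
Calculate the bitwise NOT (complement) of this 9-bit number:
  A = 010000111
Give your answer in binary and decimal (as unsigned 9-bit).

Flip each bit (0->1, 1->0):
  010000111
  101111000

Answer: 101111000 (376)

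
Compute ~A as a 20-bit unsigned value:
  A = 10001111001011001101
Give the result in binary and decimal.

Flip each bit (0->1, 1->0):
  10001111001011001101
  01110000110100110010

Answer: 01110000110100110010 (462130)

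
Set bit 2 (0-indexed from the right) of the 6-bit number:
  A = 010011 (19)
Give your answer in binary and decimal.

Mask = 1 << 2 = 000100
Bit 2 of A is 0, so OR-ing with the mask flips it to 1.
  010011
| 000100
--------
  010111

Answer: 010111 (23)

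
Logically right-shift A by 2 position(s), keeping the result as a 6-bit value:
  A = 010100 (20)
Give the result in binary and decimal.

Logical shift right by 2: drop the bottom 2 bit(s), prepend 2 zero(s) on the left.
  010100  ->  keep [0101], discard [00], prepend 00
= 000101

Answer: 000101 (5)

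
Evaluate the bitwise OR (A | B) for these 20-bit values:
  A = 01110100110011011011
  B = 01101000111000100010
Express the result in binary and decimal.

Apply | to each column (1 where either bit is 1):
  01110100110011011011
| 01101000111000100010
----------------------
  01111100111011111011

Answer: 01111100111011111011 (511739)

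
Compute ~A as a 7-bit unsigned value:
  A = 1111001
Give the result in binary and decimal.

Flip each bit (0->1, 1->0):
  1111001
  0000110

Answer: 0000110 (6)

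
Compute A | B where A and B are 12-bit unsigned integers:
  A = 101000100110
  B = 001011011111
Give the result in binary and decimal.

Apply | to each column (1 where either bit is 1):
  101000100110
| 001011011111
--------------
  101011111111

Answer: 101011111111 (2815)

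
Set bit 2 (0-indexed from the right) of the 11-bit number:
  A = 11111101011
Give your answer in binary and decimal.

Mask = 1 << 2 = 00000000100
Bit 2 of A is 0, so OR-ing with the mask flips it to 1.
  11111101011
| 00000000100
-------------
  11111101111

Answer: 11111101111 (2031)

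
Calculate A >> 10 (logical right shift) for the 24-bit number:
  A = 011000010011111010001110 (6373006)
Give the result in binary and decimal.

Logical shift right by 10: drop the bottom 10 bit(s), prepend 10 zero(s) on the left.
  011000010011111010001110  ->  keep [01100001001111], discard [1010001110], prepend 0000000000
= 000000000001100001001111

Answer: 000000000001100001001111 (6223)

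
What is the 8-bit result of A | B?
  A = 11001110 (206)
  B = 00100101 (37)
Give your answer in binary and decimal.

Apply | to each column (1 where either bit is 1):
  11001110
| 00100101
----------
  11101111

Answer: 11101111 (239)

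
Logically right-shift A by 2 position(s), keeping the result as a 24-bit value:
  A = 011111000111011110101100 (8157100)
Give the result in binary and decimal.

Logical shift right by 2: drop the bottom 2 bit(s), prepend 2 zero(s) on the left.
  011111000111011110101100  ->  keep [0111110001110111101011], discard [00], prepend 00
= 000111110001110111101011

Answer: 000111110001110111101011 (2039275)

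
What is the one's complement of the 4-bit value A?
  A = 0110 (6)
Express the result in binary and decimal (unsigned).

Flip each bit (0->1, 1->0):
  0110
  1001

Answer: 1001 (9)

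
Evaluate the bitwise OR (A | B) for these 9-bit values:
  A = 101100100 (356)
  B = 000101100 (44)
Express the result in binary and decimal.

Apply | to each column (1 where either bit is 1):
  101100100
| 000101100
-----------
  101101100

Answer: 101101100 (364)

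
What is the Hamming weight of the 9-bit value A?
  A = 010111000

010111000
1-bits at positions (from bit 0 = LSB): 3, 4, 5, 7
Count = 4

Answer: 4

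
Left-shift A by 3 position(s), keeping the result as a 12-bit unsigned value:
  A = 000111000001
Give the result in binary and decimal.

Shift left by 3: drop the top 3 bit(s), append 3 zero(s) on the right.
  000111000001  ->  discard [000], keep [111000001], append 000
= 111000001000

Answer: 111000001000 (3592)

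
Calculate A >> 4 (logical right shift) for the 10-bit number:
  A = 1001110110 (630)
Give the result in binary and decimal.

Logical shift right by 4: drop the bottom 4 bit(s), prepend 4 zero(s) on the left.
  1001110110  ->  keep [100111], discard [0110], prepend 0000
= 0000100111

Answer: 0000100111 (39)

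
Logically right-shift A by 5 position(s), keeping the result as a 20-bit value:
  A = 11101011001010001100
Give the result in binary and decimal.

Logical shift right by 5: drop the bottom 5 bit(s), prepend 5 zero(s) on the left.
  11101011001010001100  ->  keep [111010110010100], discard [01100], prepend 00000
= 00000111010110010100

Answer: 00000111010110010100 (30100)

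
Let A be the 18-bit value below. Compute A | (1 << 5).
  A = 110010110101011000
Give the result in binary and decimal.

Mask = 1 << 5 = 000000000000100000
Bit 5 of A is 0, so OR-ing with the mask flips it to 1.
  110010110101011000
| 000000000000100000
--------------------
  110010110101111000

Answer: 110010110101111000 (208248)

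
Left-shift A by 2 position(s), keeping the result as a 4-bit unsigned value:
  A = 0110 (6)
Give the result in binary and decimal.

Shift left by 2: drop the top 2 bit(s), append 2 zero(s) on the right.
  0110  ->  discard [01], keep [10], append 00
= 1000

Answer: 1000 (8)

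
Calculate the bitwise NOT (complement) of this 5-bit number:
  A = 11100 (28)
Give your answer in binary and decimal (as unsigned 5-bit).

Flip each bit (0->1, 1->0):
  11100
  00011

Answer: 00011 (3)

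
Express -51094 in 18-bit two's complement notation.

1. Binary of +51094:  001100011110010110
2. Invert bits:     110011100001101001
3. Add 1:           110011100001101010

Answer: 110011100001101010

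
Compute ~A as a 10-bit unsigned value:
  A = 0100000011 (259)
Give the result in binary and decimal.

Flip each bit (0->1, 1->0):
  0100000011
  1011111100

Answer: 1011111100 (764)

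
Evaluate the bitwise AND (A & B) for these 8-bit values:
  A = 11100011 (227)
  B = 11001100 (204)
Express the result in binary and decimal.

Apply & to each column (1 only where both bits are 1):
  11100011
& 11001100
----------
  11000000

Answer: 11000000 (192)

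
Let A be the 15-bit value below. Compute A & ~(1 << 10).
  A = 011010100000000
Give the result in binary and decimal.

Mask = ~(1 << 10) = 111101111111111
Bit 10 of A is 1, so AND-ing with the mask clears it to 0.
  011010100000000
& 111101111111111
-----------------
  011000100000000

Answer: 011000100000000 (12544)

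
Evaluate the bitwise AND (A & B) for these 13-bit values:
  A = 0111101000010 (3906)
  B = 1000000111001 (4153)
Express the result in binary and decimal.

Apply & to each column (1 only where both bits are 1):
  0111101000010
& 1000000111001
---------------
  0000000000000

Answer: 0000000000000 (0)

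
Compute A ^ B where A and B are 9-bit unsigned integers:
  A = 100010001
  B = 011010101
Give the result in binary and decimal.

Apply ^ to each column (1 where bits differ):
  100010001
^ 011010101
-----------
  111000100

Answer: 111000100 (452)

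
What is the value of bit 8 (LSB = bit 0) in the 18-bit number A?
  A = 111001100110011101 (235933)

Bit 8 is the 9th from the right.
  111001100110011101
           ^
That bit is 1.

Answer: 1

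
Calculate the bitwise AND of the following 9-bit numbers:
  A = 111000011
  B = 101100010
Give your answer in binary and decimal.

Apply & to each column (1 only where both bits are 1):
  111000011
& 101100010
-----------
  101000010

Answer: 101000010 (322)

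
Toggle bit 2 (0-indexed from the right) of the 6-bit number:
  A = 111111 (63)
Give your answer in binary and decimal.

Mask = 1 << 2 = 000100
Bit 2 of A is 1; XOR with the mask flips it to 0.
  111111
^ 000100
--------
  111011

Answer: 111011 (59)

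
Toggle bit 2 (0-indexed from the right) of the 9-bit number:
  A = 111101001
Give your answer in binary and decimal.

Mask = 1 << 2 = 000000100
Bit 2 of A is 0; XOR with the mask flips it to 1.
  111101001
^ 000000100
-----------
  111101101

Answer: 111101101 (493)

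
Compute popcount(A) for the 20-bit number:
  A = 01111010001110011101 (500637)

01111010001110011101
1-bits at positions (from bit 0 = LSB): 0, 2, 3, 4, 7, 8, 9, 13, 15, 16, 17, 18
Count = 12

Answer: 12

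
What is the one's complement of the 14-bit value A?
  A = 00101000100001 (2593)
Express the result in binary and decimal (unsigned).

Flip each bit (0->1, 1->0):
  00101000100001
  11010111011110

Answer: 11010111011110 (13790)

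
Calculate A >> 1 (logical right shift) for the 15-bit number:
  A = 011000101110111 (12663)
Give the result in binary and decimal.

Logical shift right by 1: drop the bottom 1 bit(s), prepend 1 zero(s) on the left.
  011000101110111  ->  keep [01100010111011], discard [1], prepend 0
= 001100010111011

Answer: 001100010111011 (6331)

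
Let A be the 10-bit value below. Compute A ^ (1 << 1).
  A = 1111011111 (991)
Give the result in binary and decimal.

Mask = 1 << 1 = 0000000010
Bit 1 of A is 1; XOR with the mask flips it to 0.
  1111011111
^ 0000000010
------------
  1111011101

Answer: 1111011101 (989)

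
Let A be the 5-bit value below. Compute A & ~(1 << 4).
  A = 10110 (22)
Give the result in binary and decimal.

Mask = ~(1 << 4) = 01111
Bit 4 of A is 1, so AND-ing with the mask clears it to 0.
  10110
& 01111
-------
  00110

Answer: 00110 (6)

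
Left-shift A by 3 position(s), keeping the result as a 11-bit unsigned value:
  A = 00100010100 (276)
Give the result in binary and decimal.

Shift left by 3: drop the top 3 bit(s), append 3 zero(s) on the right.
  00100010100  ->  discard [001], keep [00010100], append 000
= 00010100000

Answer: 00010100000 (160)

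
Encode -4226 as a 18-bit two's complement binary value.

1. Binary of +4226:  000001000010000010
2. Invert bits:     111110111101111101
3. Add 1:           111110111101111110

Answer: 111110111101111110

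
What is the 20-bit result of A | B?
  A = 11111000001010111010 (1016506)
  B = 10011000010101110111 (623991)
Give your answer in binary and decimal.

Apply | to each column (1 where either bit is 1):
  11111000001010111010
| 10011000010101110111
----------------------
  11111000011111111111

Answer: 11111000011111111111 (1017855)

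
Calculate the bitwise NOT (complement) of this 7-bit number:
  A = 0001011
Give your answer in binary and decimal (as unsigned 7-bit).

Flip each bit (0->1, 1->0):
  0001011
  1110100

Answer: 1110100 (116)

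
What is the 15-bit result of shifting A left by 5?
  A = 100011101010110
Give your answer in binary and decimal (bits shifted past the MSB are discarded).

Shift left by 5: drop the top 5 bit(s), append 5 zero(s) on the right.
  100011101010110  ->  discard [10001], keep [1101010110], append 00000
= 110101011000000

Answer: 110101011000000 (27328)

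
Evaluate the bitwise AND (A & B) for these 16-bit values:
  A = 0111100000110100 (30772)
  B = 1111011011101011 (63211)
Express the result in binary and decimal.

Apply & to each column (1 only where both bits are 1):
  0111100000110100
& 1111011011101011
------------------
  0111000000100000

Answer: 0111000000100000 (28704)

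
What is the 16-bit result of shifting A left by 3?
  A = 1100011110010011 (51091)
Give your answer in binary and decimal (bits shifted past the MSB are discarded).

Shift left by 3: drop the top 3 bit(s), append 3 zero(s) on the right.
  1100011110010011  ->  discard [110], keep [0011110010011], append 000
= 0011110010011000

Answer: 0011110010011000 (15512)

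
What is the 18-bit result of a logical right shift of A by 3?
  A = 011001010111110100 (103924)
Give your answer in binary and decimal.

Logical shift right by 3: drop the bottom 3 bit(s), prepend 3 zero(s) on the left.
  011001010111110100  ->  keep [011001010111110], discard [100], prepend 000
= 000011001010111110

Answer: 000011001010111110 (12990)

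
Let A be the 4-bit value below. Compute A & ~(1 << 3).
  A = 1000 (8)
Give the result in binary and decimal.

Mask = ~(1 << 3) = 0111
Bit 3 of A is 1, so AND-ing with the mask clears it to 0.
  1000
& 0111
------
  0000

Answer: 0000 (0)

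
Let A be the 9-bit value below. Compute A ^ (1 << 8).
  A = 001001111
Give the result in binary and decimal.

Mask = 1 << 8 = 100000000
Bit 8 of A is 0; XOR with the mask flips it to 1.
  001001111
^ 100000000
-----------
  101001111

Answer: 101001111 (335)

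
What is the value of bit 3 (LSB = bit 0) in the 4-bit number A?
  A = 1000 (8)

Bit 3 is the 4th from the right.
  1000
  ^
That bit is 1.

Answer: 1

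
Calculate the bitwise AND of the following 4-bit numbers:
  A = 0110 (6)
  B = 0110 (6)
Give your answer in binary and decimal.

Apply & to each column (1 only where both bits are 1):
  0110
& 0110
------
  0110

Answer: 0110 (6)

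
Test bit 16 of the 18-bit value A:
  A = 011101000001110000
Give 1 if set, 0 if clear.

Bit 16 is the 17th from the right.
  011101000001110000
   ^
That bit is 1.

Answer: 1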